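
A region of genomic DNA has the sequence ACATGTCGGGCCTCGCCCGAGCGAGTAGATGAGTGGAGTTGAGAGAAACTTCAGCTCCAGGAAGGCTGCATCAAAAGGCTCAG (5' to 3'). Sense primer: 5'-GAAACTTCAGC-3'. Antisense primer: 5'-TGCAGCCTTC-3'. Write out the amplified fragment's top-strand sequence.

The forward primer matches the template at positions 45–55.
Taking the reverse complement of TGCAGCCTTC gives GAAGGCTGCA, found at positions 61–70 on the template; the primer anneals here to the top strand with its 3' end pointing upstream.
The product is the template from position 45 through 70 (26 bp).

5'-GAAACTTCAGCTCCAGGAAGGCTGCA-3'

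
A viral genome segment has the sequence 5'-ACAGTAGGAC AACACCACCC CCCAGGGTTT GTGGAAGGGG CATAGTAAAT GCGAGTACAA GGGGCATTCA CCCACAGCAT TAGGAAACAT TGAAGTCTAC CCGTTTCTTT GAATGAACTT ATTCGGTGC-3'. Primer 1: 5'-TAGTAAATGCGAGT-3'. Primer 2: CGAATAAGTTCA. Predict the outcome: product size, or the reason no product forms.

Primer 1 (TAGTAAATGCGAGT) matches the top strand at positions 43–56; it acts as a forward primer.
Primer 2's reverse complement is TGAACTTATTCG, matching the top strand at positions 114–125; it acts as a reverse primer.
The 3' ends face each other across positions 43–125, giving an 83 bp product.

Yes — an 83 bp product.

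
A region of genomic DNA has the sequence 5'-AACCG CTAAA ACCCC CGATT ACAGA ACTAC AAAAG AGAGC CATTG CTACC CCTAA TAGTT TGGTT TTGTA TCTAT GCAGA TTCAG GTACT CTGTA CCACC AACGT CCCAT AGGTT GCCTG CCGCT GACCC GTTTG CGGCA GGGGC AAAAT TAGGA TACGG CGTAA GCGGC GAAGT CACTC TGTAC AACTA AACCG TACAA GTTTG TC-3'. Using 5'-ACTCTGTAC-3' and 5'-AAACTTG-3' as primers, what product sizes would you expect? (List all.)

117 bp, 28 bp

The forward primer ACTCTGTAC matches the top strand at positions 88–96, 177–185.
The reverse primer's reverse complement is CAAGTTT, matching at positions 198–204.
Each forward site pairs with the reverse site to give a product ending at position 204: sizes 117, 28 bp.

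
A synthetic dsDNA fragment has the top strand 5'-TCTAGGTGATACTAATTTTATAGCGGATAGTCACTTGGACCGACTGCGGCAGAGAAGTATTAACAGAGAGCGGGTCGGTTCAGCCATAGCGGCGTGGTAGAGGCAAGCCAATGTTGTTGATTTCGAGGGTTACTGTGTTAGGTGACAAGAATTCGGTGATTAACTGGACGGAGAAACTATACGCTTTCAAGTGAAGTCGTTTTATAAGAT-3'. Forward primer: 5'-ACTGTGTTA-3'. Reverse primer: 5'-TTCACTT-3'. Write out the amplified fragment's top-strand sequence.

The forward primer matches the template at positions 132–140.
Reverse complement of the reverse primer: AAGTGAA. This occurs on the top strand at positions 189–195.
The product is the template from position 132 through 195 (64 bp).

5'-ACTGTGTTAGGTGACAAGAATTCGGTGATTAACTGGACGGAGAAACTATACGCTTTCAAGTGAA-3'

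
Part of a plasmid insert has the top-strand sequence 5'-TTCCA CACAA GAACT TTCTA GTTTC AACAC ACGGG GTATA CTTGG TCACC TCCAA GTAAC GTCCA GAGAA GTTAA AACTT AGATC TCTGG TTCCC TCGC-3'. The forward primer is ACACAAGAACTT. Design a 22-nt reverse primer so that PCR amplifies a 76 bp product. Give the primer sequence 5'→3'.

The forward primer binds at positions 5–16, so a 76 bp product ends at position 5 + 76 − 1 = 80.
The reverse primer anneals to the top strand over positions 59–80, i.e. to ACGTCCAGAGAAGTTAAAACTT.
Its sequence written 5'→3' is the reverse complement: AAGTTTTAACTTCTCTGGACGT.

5'-AAGTTTTAACTTCTCTGGACGT-3'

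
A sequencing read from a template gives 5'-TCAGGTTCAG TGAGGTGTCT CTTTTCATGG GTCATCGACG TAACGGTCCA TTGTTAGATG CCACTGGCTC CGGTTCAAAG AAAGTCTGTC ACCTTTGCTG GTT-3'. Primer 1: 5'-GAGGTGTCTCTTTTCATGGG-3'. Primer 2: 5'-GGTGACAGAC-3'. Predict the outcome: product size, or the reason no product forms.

Primer 1 (GAGGTGTCTCTTTTCATGGG) matches the top strand at positions 12–31; it acts as a forward primer.
Primer 2's reverse complement is GTCTGTCACC, matching the top strand at positions 84–93; it acts as a reverse primer.
The 3' ends face each other across positions 12–93, giving an 82 bp product.

Yes — an 82 bp product.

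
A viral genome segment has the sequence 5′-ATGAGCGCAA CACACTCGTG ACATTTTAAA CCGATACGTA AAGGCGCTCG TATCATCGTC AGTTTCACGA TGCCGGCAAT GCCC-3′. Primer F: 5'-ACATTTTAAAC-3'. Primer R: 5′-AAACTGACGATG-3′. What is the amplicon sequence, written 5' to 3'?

5'-ACATTTTAAACCGATACGTAAAGGCGCTCGTATCATCGTCAGTTT-3'

Scanning the template, ACATTTTAAAC occurs at positions 21–31; this primer anneals to the bottom strand there with its 3' end pointing downstream.
The reverse primer's reverse complement is CATCGTCAGTTT, which matches the template at positions 54–65.
The product is the template from position 21 through 65 (45 bp).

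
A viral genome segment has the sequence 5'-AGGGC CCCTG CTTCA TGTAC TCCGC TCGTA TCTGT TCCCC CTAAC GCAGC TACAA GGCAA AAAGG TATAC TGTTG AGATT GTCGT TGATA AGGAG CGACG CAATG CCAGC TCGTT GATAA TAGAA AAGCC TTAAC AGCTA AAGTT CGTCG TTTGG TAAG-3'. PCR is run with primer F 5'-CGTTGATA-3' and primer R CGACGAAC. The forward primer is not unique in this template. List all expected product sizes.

The forward primer CGTTGATA matches the top strand at positions 83–90, 112–119.
The reverse primer's reverse complement is GTTCGTCG, matching at positions 143–150.
Each forward site pairs with the reverse site to give a product ending at position 150: sizes 68, 39 bp.

68 bp, 39 bp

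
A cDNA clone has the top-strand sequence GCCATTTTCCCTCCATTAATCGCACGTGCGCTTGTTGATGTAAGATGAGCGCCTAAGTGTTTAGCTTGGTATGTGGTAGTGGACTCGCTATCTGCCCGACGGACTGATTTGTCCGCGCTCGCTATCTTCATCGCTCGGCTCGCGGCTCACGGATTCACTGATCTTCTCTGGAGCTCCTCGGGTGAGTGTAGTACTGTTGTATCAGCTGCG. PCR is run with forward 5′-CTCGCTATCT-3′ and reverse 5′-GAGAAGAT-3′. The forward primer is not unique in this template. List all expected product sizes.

The forward primer CTCGCTATCT matches the top strand at positions 84–93, 118–127.
The reverse primer's reverse complement is ATCTTCTC, matching at positions 161–168.
Each forward site pairs with the reverse site to give a product ending at position 168: sizes 85, 51 bp.

85 bp, 51 bp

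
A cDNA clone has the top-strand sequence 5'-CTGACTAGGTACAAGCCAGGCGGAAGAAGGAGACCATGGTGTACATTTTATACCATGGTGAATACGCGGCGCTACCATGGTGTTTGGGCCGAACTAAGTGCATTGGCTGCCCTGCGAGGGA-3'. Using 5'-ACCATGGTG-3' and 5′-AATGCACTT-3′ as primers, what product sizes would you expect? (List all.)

72 bp, 53 bp, 31 bp

The forward primer ACCATGGTG matches the top strand at positions 33–41, 52–60, 74–82.
The reverse primer's reverse complement is AAGTGCATT, matching at positions 96–104.
Each forward site pairs with the reverse site to give a product ending at position 104: sizes 72, 53, 31 bp.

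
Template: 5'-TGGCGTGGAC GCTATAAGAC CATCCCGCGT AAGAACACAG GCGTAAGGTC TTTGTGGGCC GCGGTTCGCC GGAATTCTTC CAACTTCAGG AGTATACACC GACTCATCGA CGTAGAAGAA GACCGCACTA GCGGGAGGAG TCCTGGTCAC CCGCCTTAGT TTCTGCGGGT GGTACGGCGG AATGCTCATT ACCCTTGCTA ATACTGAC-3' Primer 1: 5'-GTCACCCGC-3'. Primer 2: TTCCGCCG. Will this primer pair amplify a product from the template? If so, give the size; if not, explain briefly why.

Yes — a 37 bp product.

Primer 1 (GTCACCCGC) matches the top strand at positions 146–154; it acts as a forward primer.
Primer 2's reverse complement is CGGCGGAA, matching the top strand at positions 175–182; it acts as a reverse primer.
The 3' ends face each other across positions 146–182, giving a 37 bp product.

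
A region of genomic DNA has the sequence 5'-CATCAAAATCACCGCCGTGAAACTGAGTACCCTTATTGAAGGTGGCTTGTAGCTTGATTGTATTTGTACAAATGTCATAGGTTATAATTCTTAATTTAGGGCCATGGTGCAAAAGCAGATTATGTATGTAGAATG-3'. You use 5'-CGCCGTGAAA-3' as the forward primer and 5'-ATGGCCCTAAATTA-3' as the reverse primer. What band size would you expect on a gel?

The forward primer matches the template at positions 13–22.
The reverse primer's reverse complement is TAATTTAGGGCCAT, which matches the template at positions 92–105.
Product length = (reverse-primer end) − (forward-primer start) + 1 = 105 − 13 + 1 = 93 bp.

93 bp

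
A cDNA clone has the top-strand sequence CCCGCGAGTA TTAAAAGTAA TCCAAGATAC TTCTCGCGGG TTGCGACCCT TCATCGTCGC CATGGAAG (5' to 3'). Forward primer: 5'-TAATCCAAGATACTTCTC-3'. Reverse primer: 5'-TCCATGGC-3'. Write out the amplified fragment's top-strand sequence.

Scanning the template, TAATCCAAGATACTTCTC occurs at positions 18–35; this primer anneals to the bottom strand there with its 3' end pointing downstream.
Reverse complement of the reverse primer: GCCATGGA. This occurs on the top strand at positions 59–66.
The product is the template from position 18 through 66 (49 bp).

5'-TAATCCAAGATACTTCTCGCGGGTTGCGACCCTTCATCGTCGCCATGGA-3'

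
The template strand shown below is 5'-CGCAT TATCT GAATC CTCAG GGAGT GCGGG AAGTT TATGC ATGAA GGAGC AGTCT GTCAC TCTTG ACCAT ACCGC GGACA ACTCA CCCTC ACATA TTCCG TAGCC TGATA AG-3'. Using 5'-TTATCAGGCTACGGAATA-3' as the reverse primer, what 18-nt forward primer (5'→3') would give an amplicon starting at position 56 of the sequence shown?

5'-GTCACTCTTGACCATACC-3'

The reverse primer's reverse complement TATTCCGTAGCCTGATAA matches the template at positions 94–111; the product starts at position 56.
The forward primer is identical to the top strand over positions 56–73: GTCACTCTTGACCATACC.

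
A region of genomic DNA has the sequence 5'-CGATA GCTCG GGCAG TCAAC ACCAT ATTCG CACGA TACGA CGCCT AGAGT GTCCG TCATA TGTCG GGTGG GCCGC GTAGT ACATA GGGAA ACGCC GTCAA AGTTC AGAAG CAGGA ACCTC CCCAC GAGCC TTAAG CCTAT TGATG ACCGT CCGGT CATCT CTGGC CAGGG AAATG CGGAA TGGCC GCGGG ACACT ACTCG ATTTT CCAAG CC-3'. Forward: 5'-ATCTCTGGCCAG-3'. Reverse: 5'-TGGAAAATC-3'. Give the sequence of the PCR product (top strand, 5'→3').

Forward primer ATCTCTGGCCAG is found on the top strand at positions 157–168.
Taking the reverse complement of TGGAAAATC gives GATTTTCCA, found at positions 200–208 on the template; the primer anneals here to the top strand with its 3' end pointing upstream.
The product is the template from position 157 through 208 (52 bp).

5'-ATCTCTGGCCAGGGAAATGCGGAATGGCCGCGGGACACTACTCGATTTTCCA-3'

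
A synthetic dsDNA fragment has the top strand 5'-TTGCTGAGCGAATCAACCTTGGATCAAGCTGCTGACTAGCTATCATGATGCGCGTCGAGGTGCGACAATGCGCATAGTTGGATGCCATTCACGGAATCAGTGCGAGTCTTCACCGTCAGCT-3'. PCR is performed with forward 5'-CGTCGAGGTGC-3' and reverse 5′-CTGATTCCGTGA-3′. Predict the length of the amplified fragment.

Scanning the template, CGTCGAGGTGC occurs at positions 53–63; this primer anneals to the bottom strand there with its 3' end pointing downstream.
Taking the reverse complement of CTGATTCCGTGA gives TCACGGAATCAG, found at positions 89–100 on the template; the primer anneals here to the top strand with its 3' end pointing upstream.
Amplicon spans positions 53–100: 48 bp.

48 bp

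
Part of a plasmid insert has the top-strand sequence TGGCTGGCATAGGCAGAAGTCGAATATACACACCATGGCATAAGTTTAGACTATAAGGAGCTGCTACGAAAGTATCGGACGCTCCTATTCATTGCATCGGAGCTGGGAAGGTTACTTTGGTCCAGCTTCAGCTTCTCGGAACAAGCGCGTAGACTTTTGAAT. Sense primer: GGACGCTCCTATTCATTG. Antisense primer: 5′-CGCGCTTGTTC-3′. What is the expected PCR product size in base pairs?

73 bp

Forward primer GGACGCTCCTATTCATTG is found on the top strand at positions 77–94.
Reverse complement of the reverse primer: GAACAAGCGCG. This occurs on the top strand at positions 139–149.
Product length = (reverse-primer end) − (forward-primer start) + 1 = 149 − 77 + 1 = 73 bp.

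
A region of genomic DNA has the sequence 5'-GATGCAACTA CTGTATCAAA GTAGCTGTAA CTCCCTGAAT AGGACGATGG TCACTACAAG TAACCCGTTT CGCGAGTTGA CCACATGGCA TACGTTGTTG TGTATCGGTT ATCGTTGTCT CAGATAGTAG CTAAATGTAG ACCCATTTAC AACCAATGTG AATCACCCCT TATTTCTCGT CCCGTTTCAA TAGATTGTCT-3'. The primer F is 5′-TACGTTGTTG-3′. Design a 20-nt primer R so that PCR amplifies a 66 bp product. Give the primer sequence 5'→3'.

5'-TTGGTTGTAAATGGGTCTAC-3'

The forward primer binds at positions 91–100, so a 66 bp product ends at position 91 + 66 − 1 = 156.
The reverse primer anneals to the top strand over positions 137–156, i.e. to GTAGACCCATTTACAACCAA.
Its sequence written 5'→3' is the reverse complement: TTGGTTGTAAATGGGTCTAC.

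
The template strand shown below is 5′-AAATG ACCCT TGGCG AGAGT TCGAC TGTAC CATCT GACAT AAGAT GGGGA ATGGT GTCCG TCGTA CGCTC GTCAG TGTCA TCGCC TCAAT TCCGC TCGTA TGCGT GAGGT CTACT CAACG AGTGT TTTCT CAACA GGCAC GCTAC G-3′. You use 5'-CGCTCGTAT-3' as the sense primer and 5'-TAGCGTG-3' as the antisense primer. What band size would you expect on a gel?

52 bp

Forward primer CGCTCGTAT is found on the top strand at positions 93–101.
The reverse primer's reverse complement is CACGCTA, which matches the template at positions 138–144.
Amplicon spans positions 93–144: 52 bp.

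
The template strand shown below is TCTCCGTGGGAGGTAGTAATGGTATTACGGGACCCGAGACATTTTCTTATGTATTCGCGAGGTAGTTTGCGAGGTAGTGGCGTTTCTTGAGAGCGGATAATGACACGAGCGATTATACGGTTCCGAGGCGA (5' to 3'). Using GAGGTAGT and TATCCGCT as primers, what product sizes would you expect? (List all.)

The forward primer GAGGTAGT matches the top strand at positions 10–17, 59–66, 71–78.
The reverse primer's reverse complement is AGCGGATA, matching at positions 92–99.
Each forward site pairs with the reverse site to give a product ending at position 99: sizes 90, 41, 29 bp.

90 bp, 41 bp, 29 bp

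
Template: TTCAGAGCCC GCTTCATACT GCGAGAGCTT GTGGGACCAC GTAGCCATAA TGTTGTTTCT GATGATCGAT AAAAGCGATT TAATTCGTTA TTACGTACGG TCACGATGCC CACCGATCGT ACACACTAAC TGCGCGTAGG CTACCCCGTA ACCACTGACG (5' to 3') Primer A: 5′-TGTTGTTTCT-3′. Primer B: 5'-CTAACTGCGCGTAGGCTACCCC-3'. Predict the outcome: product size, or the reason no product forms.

No product — both primers anneal to the same strand and extend in the same direction.

Primer A (TGTTGTTTCT) matches the top strand at positions 51–60 (3' end points downstream).
Primer B (CTAACTGCGCGTAGGCTACCCC) also matches the top strand directly, at positions 126–147 — its reverse complement GGGGTAGCCTACGCGCAGTTAG is not present.
Both primers anneal to the bottom strand with 3' ends pointing the same way, so neither can prime synthesis back toward the other.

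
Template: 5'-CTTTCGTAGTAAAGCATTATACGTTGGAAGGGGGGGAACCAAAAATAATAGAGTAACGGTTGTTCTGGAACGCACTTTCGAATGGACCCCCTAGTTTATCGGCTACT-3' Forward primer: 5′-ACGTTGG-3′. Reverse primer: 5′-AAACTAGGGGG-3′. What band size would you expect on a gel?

77 bp

Forward primer ACGTTGG is found on the top strand at positions 21–27.
Reverse complement of the reverse primer: CCCCCTAGTTT. This occurs on the top strand at positions 87–97.
The product runs from position 21 to position 97, so its length is 97 − 21 + 1 = 77 bp.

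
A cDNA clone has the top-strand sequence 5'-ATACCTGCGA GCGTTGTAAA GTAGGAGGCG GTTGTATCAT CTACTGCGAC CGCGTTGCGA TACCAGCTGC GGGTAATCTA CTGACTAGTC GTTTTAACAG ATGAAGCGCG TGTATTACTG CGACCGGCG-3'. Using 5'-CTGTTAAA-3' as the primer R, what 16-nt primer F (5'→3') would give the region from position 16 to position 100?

The reverse primer's reverse complement TTTAACAG matches the template at positions 93–100; the product starts at position 16.
The forward primer is identical to the top strand over positions 16–31: GTAAAGTAGGAGGCGG.

5'-GTAAAGTAGGAGGCGG-3'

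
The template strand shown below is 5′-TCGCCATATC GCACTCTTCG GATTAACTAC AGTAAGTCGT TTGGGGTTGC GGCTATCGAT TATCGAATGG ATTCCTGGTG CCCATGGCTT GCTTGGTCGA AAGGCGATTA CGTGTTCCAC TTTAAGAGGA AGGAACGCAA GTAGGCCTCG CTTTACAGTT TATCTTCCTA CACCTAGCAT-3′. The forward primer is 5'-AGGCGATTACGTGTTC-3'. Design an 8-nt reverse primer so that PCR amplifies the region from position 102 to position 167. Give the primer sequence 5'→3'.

5'-GAAGATAA-3'

The product's 3' end on the top strand is position 167.
The reverse primer anneals to the top strand over positions 160–167, i.e. to TTATCTTC.
Its sequence written 5'→3' is the reverse complement: GAAGATAA.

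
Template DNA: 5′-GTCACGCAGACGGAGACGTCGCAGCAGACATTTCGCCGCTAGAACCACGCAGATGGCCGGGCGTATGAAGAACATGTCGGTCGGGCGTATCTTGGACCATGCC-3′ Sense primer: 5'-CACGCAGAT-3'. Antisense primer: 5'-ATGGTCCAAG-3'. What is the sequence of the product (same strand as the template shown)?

The forward primer matches the template at positions 46–54.
Reverse complement of the reverse primer: CTTGGACCAT. This occurs on the top strand at positions 91–100.
The product is the template from position 46 through 100 (55 bp).

5'-CACGCAGATGGCCGGGCGTATGAAGAACATGTCGGTCGGGCGTATCTTGGACCAT-3'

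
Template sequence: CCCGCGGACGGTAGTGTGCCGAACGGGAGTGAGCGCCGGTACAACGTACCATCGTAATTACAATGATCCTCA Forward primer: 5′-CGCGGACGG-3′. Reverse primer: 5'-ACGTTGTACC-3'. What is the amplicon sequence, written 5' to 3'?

5'-CGCGGACGGTAGTGTGCCGAACGGGAGTGAGCGCCGGTACAACGT-3'

The forward primer matches the template at positions 3–11.
Taking the reverse complement of ACGTTGTACC gives GGTACAACGT, found at positions 38–47 on the template; the primer anneals here to the top strand with its 3' end pointing upstream.
The product is the template from position 3 through 47 (45 bp).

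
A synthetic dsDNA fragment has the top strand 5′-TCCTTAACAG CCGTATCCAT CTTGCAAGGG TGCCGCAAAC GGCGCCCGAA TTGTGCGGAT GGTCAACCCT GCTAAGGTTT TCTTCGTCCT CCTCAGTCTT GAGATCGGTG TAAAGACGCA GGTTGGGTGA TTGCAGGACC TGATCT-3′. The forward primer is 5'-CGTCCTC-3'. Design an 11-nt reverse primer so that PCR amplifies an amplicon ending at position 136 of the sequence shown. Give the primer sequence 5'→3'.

The forward primer binds at positions 85–91; the product's 3' end on the top strand is position 136.
The reverse primer anneals to the top strand over positions 126–136, i.e. to GGTGATTGCAG.
Its sequence written 5'→3' is the reverse complement: CTGCAATCACC.

5'-CTGCAATCACC-3'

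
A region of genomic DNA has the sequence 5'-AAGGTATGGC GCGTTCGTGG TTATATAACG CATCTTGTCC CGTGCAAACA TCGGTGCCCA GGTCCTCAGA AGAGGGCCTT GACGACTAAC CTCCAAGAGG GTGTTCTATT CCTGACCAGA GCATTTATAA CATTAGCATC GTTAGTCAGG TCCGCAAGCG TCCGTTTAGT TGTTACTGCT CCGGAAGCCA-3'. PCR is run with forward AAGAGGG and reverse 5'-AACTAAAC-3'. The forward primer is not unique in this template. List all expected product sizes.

The forward primer AAGAGGG matches the top strand at positions 70–76, 95–101.
The reverse primer's reverse complement is GTTTAGTT, matching at positions 164–171.
Each forward site pairs with the reverse site to give a product ending at position 171: sizes 102, 77 bp.

102 bp, 77 bp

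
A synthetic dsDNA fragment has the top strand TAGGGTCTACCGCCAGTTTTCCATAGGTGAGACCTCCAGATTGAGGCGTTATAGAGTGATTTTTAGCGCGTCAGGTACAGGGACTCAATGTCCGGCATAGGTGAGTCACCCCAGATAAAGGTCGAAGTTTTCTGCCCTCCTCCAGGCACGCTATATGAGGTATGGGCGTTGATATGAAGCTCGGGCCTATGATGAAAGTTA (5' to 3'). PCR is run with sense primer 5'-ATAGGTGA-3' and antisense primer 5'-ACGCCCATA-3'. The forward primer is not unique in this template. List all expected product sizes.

The forward primer ATAGGTGA matches the top strand at positions 23–30, 97–104.
The reverse primer's reverse complement is TATGGGCGT, matching at positions 161–169.
Each forward site pairs with the reverse site to give a product ending at position 169: sizes 147, 73 bp.

147 bp, 73 bp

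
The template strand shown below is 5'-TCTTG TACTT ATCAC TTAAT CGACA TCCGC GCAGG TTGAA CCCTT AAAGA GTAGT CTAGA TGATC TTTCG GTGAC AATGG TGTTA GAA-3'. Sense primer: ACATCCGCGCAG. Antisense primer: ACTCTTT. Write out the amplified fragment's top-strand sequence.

The forward primer matches the template at positions 23–34.
Taking the reverse complement of ACTCTTT gives AAAGAGT, found at positions 46–52 on the template; the primer anneals here to the top strand with its 3' end pointing upstream.
The product is the template from position 23 through 52 (30 bp).

5'-ACATCCGCGCAGGTTGAACCCTTAAAGAGT-3'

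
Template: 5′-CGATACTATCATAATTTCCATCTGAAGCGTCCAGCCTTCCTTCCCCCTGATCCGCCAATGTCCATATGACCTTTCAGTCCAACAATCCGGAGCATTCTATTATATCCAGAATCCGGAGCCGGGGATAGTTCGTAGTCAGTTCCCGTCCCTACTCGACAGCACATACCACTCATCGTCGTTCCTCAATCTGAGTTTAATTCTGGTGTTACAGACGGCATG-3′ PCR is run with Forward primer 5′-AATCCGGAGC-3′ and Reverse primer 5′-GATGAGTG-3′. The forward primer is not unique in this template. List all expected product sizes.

The forward primer AATCCGGAGC matches the top strand at positions 84–93, 110–119.
The reverse primer's reverse complement is CACTCATC, matching at positions 167–174.
Each forward site pairs with the reverse site to give a product ending at position 174: sizes 91, 65 bp.

91 bp, 65 bp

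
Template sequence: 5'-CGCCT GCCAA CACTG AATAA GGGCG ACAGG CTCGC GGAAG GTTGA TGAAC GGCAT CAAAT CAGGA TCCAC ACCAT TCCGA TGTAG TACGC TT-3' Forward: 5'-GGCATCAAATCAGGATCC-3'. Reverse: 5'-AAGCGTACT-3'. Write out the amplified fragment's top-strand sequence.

The forward primer matches the template at positions 51–68.
Taking the reverse complement of AAGCGTACT gives AGTACGCTT, found at positions 84–92 on the template; the primer anneals here to the top strand with its 3' end pointing upstream.
The product is the template from position 51 through 92 (42 bp).

5'-GGCATCAAATCAGGATCCACACCATTCCGATGTAGTACGCTT-3'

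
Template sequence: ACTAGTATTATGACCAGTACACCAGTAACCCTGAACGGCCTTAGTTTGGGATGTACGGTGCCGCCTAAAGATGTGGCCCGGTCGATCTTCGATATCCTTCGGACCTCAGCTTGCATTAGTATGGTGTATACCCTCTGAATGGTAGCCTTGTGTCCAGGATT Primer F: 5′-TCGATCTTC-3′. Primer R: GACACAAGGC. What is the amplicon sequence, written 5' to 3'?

The forward primer matches the template at positions 82–90.
The reverse primer's reverse complement is GCCTTGTGTC, which matches the template at positions 145–154.
The product is the template from position 82 through 154 (73 bp).

5'-TCGATCTTCGATATCCTTCGGACCTCAGCTTGCATTAGTATGGTGTATACCCTCTGAATGGTAGCCTTGTGTC-3'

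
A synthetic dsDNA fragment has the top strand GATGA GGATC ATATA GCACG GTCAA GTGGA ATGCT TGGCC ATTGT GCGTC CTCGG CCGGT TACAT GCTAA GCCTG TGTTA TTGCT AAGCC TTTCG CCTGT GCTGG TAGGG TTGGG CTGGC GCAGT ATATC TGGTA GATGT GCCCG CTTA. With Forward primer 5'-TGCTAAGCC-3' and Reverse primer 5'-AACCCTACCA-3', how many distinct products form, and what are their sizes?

The forward primer TGCTAAGCC matches the top strand at positions 65–73, 82–90.
The reverse primer's reverse complement is TGGTAGGGTT, matching at positions 103–112.
Each forward site pairs with the reverse site to give a product ending at position 112: sizes 48, 31 bp.

Two products: 48 bp, 31 bp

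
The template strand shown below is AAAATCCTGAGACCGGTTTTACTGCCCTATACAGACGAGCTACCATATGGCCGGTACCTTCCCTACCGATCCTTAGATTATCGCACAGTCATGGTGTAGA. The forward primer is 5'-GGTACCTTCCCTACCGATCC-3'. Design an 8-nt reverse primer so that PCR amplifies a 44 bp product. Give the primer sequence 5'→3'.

5'-CACCATGA-3'

The forward primer binds at positions 53–72, so a 44 bp product ends at position 53 + 44 − 1 = 96.
The reverse primer anneals to the top strand over positions 89–96, i.e. to TCATGGTG.
Its sequence written 5'→3' is the reverse complement: CACCATGA.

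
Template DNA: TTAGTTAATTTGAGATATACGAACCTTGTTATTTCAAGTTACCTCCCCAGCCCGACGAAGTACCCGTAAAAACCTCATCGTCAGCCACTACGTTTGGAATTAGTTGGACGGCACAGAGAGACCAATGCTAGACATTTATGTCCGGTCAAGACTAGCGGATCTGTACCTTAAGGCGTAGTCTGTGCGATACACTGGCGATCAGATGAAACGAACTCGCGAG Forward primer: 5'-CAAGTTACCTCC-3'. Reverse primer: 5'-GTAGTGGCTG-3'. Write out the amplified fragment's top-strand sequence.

Scanning the template, CAAGTTACCTCC occurs at positions 35–46; this primer anneals to the bottom strand there with its 3' end pointing downstream.
The reverse primer's reverse complement is CAGCCACTAC, which matches the template at positions 82–91.
The product is the template from position 35 through 91 (57 bp).

5'-CAAGTTACCTCCCCAGCCCGACGAAGTACCCGTAAAAACCTCATCGTCAGCCACTAC-3'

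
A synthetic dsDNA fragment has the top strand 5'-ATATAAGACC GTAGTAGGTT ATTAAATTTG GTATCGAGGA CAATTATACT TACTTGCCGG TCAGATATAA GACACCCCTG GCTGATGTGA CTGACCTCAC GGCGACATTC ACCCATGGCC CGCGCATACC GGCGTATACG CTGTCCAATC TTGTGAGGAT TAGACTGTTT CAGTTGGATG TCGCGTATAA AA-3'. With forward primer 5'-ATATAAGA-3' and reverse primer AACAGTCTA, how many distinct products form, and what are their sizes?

Two products: 169 bp, 105 bp

The forward primer ATATAAGA matches the top strand at positions 1–8, 65–72.
The reverse primer's reverse complement is TAGACTGTT, matching at positions 161–169.
Each forward site pairs with the reverse site to give a product ending at position 169: sizes 169, 105 bp.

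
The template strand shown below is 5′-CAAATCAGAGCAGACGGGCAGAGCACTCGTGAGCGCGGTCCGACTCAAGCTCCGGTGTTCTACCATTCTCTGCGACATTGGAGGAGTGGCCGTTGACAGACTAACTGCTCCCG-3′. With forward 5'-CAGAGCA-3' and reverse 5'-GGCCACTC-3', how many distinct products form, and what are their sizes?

Two products: 86 bp, 73 bp

The forward primer CAGAGCA matches the top strand at positions 6–12, 19–25.
The reverse primer's reverse complement is GAGTGGCC, matching at positions 84–91.
Each forward site pairs with the reverse site to give a product ending at position 91: sizes 86, 73 bp.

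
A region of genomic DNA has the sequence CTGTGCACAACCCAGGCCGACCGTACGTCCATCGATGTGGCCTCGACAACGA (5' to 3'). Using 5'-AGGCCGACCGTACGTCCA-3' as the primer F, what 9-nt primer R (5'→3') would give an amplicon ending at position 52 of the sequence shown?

5'-TCGTTGTCG-3'

The forward primer binds at positions 14–31; the product's 3' end on the top strand is position 52.
The reverse primer anneals to the top strand over positions 44–52, i.e. to CGACAACGA.
Its sequence written 5'→3' is the reverse complement: TCGTTGTCG.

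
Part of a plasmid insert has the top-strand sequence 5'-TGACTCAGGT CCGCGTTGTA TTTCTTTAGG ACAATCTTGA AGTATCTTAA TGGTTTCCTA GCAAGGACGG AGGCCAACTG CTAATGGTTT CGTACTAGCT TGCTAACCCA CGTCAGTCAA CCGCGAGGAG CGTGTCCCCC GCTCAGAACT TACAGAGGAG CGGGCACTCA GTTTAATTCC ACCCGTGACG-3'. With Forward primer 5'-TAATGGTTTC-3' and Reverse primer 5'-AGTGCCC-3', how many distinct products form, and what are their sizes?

Two products: 121 bp, 87 bp

The forward primer TAATGGTTTC matches the top strand at positions 48–57, 82–91.
The reverse primer's reverse complement is GGGCACT, matching at positions 162–168.
Each forward site pairs with the reverse site to give a product ending at position 168: sizes 121, 87 bp.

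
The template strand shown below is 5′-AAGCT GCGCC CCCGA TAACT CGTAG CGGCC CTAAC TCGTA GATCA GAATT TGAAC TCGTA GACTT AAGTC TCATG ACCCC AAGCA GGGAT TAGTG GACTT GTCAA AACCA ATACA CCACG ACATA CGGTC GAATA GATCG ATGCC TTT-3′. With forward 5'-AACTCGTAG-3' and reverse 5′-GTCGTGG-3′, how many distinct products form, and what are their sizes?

The forward primer AACTCGTAG matches the top strand at positions 17–25, 33–41, 53–61.
The reverse primer's reverse complement is CCACGAC, matching at positions 116–122.
Each forward site pairs with the reverse site to give a product ending at position 122: sizes 106, 90, 70 bp.

Three products: 106 bp, 90 bp, 70 bp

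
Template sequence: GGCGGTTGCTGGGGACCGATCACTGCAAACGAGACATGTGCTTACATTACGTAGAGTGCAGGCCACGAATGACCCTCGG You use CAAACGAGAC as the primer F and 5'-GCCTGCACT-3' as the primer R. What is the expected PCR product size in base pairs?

Scanning the template, CAAACGAGAC occurs at positions 26–35; this primer anneals to the bottom strand there with its 3' end pointing downstream.
Taking the reverse complement of GCCTGCACT gives AGTGCAGGC, found at positions 55–63 on the template; the primer anneals here to the top strand with its 3' end pointing upstream.
The product runs from position 26 to position 63, so its length is 63 − 26 + 1 = 38 bp.

38 bp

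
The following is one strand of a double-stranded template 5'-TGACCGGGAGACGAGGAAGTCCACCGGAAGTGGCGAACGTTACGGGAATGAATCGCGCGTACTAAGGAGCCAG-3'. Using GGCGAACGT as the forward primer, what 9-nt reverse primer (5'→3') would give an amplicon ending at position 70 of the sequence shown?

The forward primer binds at positions 32–40; the product's 3' end on the top strand is position 70.
The reverse primer anneals to the top strand over positions 62–70, i.e. to CTAAGGAGC.
Its sequence written 5'→3' is the reverse complement: GCTCCTTAG.

5'-GCTCCTTAG-3'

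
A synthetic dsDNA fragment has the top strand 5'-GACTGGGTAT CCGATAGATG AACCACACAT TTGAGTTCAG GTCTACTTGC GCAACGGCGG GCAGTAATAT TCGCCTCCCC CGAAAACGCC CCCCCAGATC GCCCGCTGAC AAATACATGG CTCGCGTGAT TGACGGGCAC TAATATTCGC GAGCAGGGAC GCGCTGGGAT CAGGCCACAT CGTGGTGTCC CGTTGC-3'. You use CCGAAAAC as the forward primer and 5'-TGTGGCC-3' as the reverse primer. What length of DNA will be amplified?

100 bp

Scanning the template, CCGAAAAC occurs at positions 80–87; this primer anneals to the bottom strand there with its 3' end pointing downstream.
Reverse complement of the reverse primer: GGCCACA. This occurs on the top strand at positions 173–179.
The product runs from position 80 to position 179, so its length is 179 − 80 + 1 = 100 bp.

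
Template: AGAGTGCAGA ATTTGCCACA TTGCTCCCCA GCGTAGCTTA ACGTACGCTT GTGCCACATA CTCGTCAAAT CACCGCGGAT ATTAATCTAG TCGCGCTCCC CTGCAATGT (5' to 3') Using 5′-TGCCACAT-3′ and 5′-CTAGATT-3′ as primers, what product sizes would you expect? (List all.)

The forward primer TGCCACAT matches the top strand at positions 14–21, 52–59.
The reverse primer's reverse complement is AATCTAG, matching at positions 84–90.
Each forward site pairs with the reverse site to give a product ending at position 90: sizes 77, 39 bp.

77 bp, 39 bp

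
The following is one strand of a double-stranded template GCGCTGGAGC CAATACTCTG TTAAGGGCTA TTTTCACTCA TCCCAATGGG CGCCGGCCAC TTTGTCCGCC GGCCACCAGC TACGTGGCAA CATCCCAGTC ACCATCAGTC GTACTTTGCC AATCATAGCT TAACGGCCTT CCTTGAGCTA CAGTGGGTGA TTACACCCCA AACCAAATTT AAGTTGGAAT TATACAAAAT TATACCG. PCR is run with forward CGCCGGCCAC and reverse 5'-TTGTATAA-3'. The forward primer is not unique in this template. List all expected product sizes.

The forward primer CGCCGGCCAC matches the top strand at positions 51–60, 67–76.
The reverse primer's reverse complement is TTATACAA, matching at positions 190–197.
Each forward site pairs with the reverse site to give a product ending at position 197: sizes 147, 131 bp.

147 bp, 131 bp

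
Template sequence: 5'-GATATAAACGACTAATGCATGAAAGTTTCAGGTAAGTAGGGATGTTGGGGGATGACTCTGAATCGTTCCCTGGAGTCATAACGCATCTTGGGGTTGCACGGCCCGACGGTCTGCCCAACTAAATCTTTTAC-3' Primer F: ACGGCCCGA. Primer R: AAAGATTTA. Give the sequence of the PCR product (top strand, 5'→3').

Forward primer ACGGCCCGA is found on the top strand at positions 98–106.
The reverse primer's reverse complement is TAAATCTTT, which matches the template at positions 120–128.
The product is the template from position 98 through 128 (31 bp).

5'-ACGGCCCGACGGTCTGCCCAACTAAATCTTT-3'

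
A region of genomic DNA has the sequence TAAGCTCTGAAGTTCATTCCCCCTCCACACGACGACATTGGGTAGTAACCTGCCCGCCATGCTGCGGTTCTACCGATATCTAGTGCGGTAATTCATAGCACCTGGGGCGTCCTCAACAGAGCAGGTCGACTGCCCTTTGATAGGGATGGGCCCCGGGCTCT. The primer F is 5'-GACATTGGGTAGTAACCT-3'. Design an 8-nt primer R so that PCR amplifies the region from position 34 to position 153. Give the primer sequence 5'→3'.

5'-GGGCCCAT-3'

The product's 3' end on the top strand is position 153.
The reverse primer anneals to the top strand over positions 146–153, i.e. to ATGGGCCC.
Its sequence written 5'→3' is the reverse complement: GGGCCCAT.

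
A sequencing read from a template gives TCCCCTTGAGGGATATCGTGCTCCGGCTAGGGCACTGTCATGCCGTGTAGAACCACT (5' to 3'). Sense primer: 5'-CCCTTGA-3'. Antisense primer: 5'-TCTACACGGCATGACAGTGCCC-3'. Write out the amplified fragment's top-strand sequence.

5'-CCCTTGAGGGATATCGTGCTCCGGCTAGGGCACTGTCATGCCGTGTAGA-3'

Forward primer CCCTTGA is found on the top strand at positions 3–9.
Reverse complement of the reverse primer: GGGCACTGTCATGCCGTGTAGA. This occurs on the top strand at positions 30–51.
The product is the template from position 3 through 51 (49 bp).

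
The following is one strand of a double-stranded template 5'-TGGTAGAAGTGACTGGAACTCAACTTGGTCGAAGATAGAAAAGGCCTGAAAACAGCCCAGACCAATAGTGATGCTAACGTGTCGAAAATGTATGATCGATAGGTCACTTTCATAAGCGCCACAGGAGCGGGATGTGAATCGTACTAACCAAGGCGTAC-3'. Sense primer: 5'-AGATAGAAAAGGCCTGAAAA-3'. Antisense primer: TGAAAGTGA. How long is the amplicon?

The forward primer matches the template at positions 33–52.
The reverse primer's reverse complement is TCACTTTCA, which matches the template at positions 104–112.
The product runs from position 33 to position 112, so its length is 112 − 33 + 1 = 80 bp.

80 bp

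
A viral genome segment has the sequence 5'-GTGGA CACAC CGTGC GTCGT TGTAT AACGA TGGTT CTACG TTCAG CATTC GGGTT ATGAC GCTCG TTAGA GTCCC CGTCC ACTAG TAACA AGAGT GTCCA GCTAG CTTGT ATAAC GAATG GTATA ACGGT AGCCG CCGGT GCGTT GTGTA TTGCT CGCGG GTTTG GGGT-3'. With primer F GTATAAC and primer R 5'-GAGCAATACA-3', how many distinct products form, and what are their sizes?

The forward primer GTATAAC matches the top strand at positions 22–28, 109–115, 121–127.
The reverse primer's reverse complement is TGTATTGCTC, matching at positions 147–156.
Each forward site pairs with the reverse site to give a product ending at position 156: sizes 135, 48, 36 bp.

Three products: 135 bp, 48 bp, 36 bp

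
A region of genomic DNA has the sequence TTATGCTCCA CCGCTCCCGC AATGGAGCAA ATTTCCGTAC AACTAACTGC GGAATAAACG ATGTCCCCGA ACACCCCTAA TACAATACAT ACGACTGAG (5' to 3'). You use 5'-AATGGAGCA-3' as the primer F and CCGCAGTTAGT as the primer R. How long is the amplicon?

32 bp

Scanning the template, AATGGAGCA occurs at positions 21–29; this primer anneals to the bottom strand there with its 3' end pointing downstream.
Reverse complement of the reverse primer: ACTAACTGCGG. This occurs on the top strand at positions 42–52.
Product length = (reverse-primer end) − (forward-primer start) + 1 = 52 − 21 + 1 = 32 bp.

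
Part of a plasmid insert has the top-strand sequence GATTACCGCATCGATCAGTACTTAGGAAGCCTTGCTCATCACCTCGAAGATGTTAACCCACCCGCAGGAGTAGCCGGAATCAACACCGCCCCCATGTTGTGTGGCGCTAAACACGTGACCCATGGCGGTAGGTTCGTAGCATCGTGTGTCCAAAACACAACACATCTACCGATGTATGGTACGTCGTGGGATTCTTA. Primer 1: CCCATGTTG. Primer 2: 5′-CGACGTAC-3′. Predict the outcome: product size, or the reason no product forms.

Primer 1 (CCCATGTTG) matches the top strand at positions 91–99; it acts as a forward primer.
Primer 2's reverse complement is GTACGTCG, matching the top strand at positions 179–186; it acts as a reverse primer.
The 3' ends face each other across positions 91–186, giving a 96 bp product.

Yes — a 96 bp product.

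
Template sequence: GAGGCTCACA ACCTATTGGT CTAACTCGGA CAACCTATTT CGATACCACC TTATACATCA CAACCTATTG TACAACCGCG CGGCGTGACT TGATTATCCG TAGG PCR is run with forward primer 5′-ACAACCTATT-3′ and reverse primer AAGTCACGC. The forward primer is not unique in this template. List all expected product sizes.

The forward primer ACAACCTATT matches the top strand at positions 8–17, 30–39, 60–69.
The reverse primer's reverse complement is GCGTGACTT, matching at positions 83–91.
Each forward site pairs with the reverse site to give a product ending at position 91: sizes 84, 62, 32 bp.

84 bp, 62 bp, 32 bp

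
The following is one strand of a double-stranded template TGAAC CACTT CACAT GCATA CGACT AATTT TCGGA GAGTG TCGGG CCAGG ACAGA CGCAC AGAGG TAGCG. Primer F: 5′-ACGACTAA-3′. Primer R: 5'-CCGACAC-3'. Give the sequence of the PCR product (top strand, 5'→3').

5'-ACGACTAATTTTCGGAGAGTGTCGG-3'

Scanning the template, ACGACTAA occurs at positions 20–27; this primer anneals to the bottom strand there with its 3' end pointing downstream.
The reverse primer's reverse complement is GTGTCGG, which matches the template at positions 38–44.
The product is the template from position 20 through 44 (25 bp).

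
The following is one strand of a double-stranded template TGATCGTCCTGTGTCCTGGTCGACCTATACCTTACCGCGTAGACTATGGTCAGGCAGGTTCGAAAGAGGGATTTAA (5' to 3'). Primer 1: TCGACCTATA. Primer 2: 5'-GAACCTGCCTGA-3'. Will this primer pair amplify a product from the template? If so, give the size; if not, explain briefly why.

Primer 1 (TCGACCTATA) matches the top strand at positions 20–29; it acts as a forward primer.
Primer 2's reverse complement is TCAGGCAGGTTC, matching the top strand at positions 50–61; it acts as a reverse primer.
The 3' ends face each other across positions 20–61, giving a 42 bp product.

Yes — a 42 bp product.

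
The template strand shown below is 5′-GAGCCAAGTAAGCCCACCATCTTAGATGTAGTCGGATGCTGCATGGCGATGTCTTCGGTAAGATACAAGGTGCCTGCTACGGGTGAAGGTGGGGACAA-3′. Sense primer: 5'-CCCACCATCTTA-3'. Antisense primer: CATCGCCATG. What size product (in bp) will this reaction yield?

39 bp

Scanning the template, CCCACCATCTTA occurs at positions 13–24; this primer anneals to the bottom strand there with its 3' end pointing downstream.
Reverse complement of the reverse primer: CATGGCGATG. This occurs on the top strand at positions 42–51.
The product runs from position 13 to position 51, so its length is 51 − 13 + 1 = 39 bp.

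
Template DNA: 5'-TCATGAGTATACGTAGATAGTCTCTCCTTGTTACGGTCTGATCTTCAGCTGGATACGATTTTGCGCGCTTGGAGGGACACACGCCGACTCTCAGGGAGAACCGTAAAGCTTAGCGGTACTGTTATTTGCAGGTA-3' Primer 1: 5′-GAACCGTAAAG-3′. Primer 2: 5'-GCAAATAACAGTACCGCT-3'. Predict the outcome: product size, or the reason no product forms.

Yes — a 32 bp product.

Primer 1 (GAACCGTAAAG) matches the top strand at positions 98–108; it acts as a forward primer.
Primer 2's reverse complement is AGCGGTACTGTTATTTGC, matching the top strand at positions 112–129; it acts as a reverse primer.
The 3' ends face each other across positions 98–129, giving a 32 bp product.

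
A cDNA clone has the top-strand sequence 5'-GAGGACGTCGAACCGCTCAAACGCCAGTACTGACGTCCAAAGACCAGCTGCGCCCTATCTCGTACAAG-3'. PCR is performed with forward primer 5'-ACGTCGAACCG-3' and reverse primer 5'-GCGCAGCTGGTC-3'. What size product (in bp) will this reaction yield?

Scanning the template, ACGTCGAACCG occurs at positions 5–15; this primer anneals to the bottom strand there with its 3' end pointing downstream.
The reverse primer's reverse complement is GACCAGCTGCGC, which matches the template at positions 42–53.
Product length = (reverse-primer end) − (forward-primer start) + 1 = 53 − 5 + 1 = 49 bp.

49 bp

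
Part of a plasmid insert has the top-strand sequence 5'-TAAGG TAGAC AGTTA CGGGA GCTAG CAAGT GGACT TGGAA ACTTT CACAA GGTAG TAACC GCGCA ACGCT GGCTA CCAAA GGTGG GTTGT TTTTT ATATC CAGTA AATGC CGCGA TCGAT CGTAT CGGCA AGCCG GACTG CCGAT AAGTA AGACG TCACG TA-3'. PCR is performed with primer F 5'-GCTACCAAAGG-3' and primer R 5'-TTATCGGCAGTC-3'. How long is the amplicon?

The forward primer matches the template at positions 72–82.
The reverse primer's reverse complement is GACTGCCGATAA, which matches the template at positions 136–147.
Product length = (reverse-primer end) − (forward-primer start) + 1 = 147 − 72 + 1 = 76 bp.

76 bp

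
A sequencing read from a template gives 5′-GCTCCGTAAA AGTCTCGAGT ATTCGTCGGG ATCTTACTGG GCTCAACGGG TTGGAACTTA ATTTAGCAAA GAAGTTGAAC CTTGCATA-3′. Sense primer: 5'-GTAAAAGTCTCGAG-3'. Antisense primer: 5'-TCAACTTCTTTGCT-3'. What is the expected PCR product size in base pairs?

Scanning the template, GTAAAAGTCTCGAG occurs at positions 6–19; this primer anneals to the bottom strand there with its 3' end pointing downstream.
Reverse complement of the reverse primer: AGCAAAGAAGTTGA. This occurs on the top strand at positions 65–78.
Product length = (reverse-primer end) − (forward-primer start) + 1 = 78 − 6 + 1 = 73 bp.

73 bp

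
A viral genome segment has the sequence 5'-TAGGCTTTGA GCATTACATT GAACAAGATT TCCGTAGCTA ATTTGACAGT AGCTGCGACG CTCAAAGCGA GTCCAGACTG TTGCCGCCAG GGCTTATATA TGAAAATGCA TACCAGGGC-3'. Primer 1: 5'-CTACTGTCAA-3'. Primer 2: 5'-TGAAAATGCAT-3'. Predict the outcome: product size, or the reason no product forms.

No product — the primers' 3' ends point away from each other.

Primer 1 (CTACTGTCAA) has reverse complement TTGACAGTAG, which matches the top strand at positions 43–52; primer 1 anneals to the top strand there with its 3' end pointing upstream toward position 43.
Primer 2 (TGAAAATGCAT) matches the top strand directly at positions 101–111; it anneals to the bottom strand with its 3' end pointing downstream toward position 111.
The 3' ends diverge (primer 1 extends toward position 1, primer 2 toward position 119), so the primers never converge on a shared product.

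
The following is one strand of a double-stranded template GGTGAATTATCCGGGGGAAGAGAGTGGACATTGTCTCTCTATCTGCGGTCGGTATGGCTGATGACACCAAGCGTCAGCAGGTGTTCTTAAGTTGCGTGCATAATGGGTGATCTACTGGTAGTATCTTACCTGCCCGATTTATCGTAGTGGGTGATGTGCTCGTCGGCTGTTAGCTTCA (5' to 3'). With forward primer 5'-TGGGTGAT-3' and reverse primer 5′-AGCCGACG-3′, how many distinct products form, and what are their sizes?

Two products: 65 bp, 21 bp

The forward primer TGGGTGAT matches the top strand at positions 104–111, 148–155.
The reverse primer's reverse complement is CGTCGGCT, matching at positions 161–168.
Each forward site pairs with the reverse site to give a product ending at position 168: sizes 65, 21 bp.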